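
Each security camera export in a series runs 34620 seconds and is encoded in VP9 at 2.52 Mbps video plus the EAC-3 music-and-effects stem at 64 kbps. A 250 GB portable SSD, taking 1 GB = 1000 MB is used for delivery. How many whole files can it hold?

22

Audio: 64 kbps = 0.064 Mbps.
Total bitrate: 2.584 Mbps.
Per item: 2.584 Mbps × 34620 s = 89,458 Mb = 11,182 MB.
Capacity: 250 GB = 2,000,000 Mb; 22.36 items → 22 complete.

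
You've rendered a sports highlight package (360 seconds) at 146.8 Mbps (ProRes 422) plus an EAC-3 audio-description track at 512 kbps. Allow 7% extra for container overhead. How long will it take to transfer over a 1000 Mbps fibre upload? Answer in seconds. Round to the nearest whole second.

57 seconds

Audio: 512 kbps = 0.512 Mbps.
Total bitrate: 147.312 Mbps.
File: 147.312 Mbps × 360 s = 53032.3 Mb.
With 7% container overhead: ×1.07. → 56744.6 Mb.
At 1000 Mbps: 56744.6 / 1000 = 56.7 s ≈ 56.7 seconds.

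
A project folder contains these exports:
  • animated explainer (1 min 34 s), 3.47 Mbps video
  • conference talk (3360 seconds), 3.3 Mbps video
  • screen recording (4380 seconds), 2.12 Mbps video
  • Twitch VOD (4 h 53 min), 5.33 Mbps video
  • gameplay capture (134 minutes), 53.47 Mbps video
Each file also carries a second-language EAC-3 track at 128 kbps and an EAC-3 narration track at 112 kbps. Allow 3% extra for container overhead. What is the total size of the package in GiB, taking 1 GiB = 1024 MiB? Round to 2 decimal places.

Audio total: 128 + 112 = 240 kbps = 0.240 Mbps.
animated explainer: 3.710 Mbps × 94 s × 1.03 = 359.2 Mb
conference talk: 3.540 Mbps × 3360 s × 1.03 = 12251.2 Mb
screen recording: 2.360 Mbps × 4380 s × 1.03 = 10646.9 Mb
Twitch VOD: 5.570 Mbps × 17580 s × 1.03 = 100858.2 Mb
gameplay capture: 53.710 Mbps × 8040 s × 1.03 = 444783.3 Mb
Total: 568898.8 Mb = 71112.4 MB.
= 66.23 GiB.

66.23 GiB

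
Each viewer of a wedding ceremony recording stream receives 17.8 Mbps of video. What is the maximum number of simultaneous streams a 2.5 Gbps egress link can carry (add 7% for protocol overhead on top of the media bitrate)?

On the wire with 7% overhead: 19.046 Mbps.
2.5 Gbps = 2,500 Mbps; 2,500 / 19.046 = 131.26 → 131 viewers.

131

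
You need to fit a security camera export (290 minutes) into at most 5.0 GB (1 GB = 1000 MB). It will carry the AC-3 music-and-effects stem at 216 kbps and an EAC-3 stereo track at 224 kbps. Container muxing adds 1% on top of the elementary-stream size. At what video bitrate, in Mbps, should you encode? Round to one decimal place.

1.8 Mbps

Budget: 5.0 GB = 40000.0 Mb.
Stream payload after overhead: 40000.0 / 1.01 = 39604.0 Mb.
290 min = 17400 s
Total bitrate budget: 39604.0 Mb / 17400 s = 2.276 Mbps.
Audio total: 216 + 224 = 440 kbps = 0.440 Mbps.
Video: 2.276 − 0.440 = 1.836 Mbps.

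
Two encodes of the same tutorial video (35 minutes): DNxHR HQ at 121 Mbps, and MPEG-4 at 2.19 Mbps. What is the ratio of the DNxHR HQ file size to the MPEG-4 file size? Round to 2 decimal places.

35 min = 2100 s
DNxHR HQ: 121.000 Mbps × 2100 s = 254100.0 Mb = 29.581 GiB.
MPEG-4: 2.190 Mbps × 2100 s = 4599.0 Mb = 0.535 GiB.
Ratio: 29.581 / 0.535 = 55.251.

55.25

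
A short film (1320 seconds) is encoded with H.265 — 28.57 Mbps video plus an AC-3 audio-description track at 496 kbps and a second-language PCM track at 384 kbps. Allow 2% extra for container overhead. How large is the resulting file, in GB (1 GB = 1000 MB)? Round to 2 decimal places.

Audio total: 496 + 384 = 880 kbps = 0.880 Mbps.
Total bitrate: 28.57 + 0.880 = 29.450 Mbps.
Stream data: 29.450 Mbps × 1320 s = 38874.0 Mb.
With 2% container overhead: ×1.02.
39,651 Mb ÷ 8 = 4,956 MB → 4.956 GB.

4.96 GB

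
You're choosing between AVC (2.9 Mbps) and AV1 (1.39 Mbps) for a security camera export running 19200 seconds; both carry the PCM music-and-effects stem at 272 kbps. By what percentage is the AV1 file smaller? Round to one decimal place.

47.6%

Audio: 272 kbps = 0.272 Mbps.
AVC: 3.172 Mbps × 19200 s = 60902.4 Mb = 7.090 GiB.
AV1: 1.662 Mbps × 19200 s = 31910.4 Mb = 3.715 GiB.
Reduction: (1 − 3.715/7.090) × 100 = 47.60%.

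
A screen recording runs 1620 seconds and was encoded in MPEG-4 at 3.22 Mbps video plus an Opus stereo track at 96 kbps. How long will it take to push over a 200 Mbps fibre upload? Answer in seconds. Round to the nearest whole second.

Audio: 96 kbps = 0.096 Mbps.
Total bitrate: 3.316 Mbps.
File: 3.316 Mbps × 1620 s = 5371.9 Mb.
At 200 Mbps: 5371.9 / 200 = 26.9 s ≈ 26.9 seconds.

27 seconds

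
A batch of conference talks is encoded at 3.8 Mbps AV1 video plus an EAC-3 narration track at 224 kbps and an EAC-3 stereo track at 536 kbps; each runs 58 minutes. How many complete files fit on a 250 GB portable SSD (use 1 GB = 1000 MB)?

126

58 min = 3480 s
Audio total: 224 + 536 = 760 kbps = 0.760 Mbps.
Total bitrate: 4.560 Mbps.
Per item: 4.560 Mbps × 3480 s = 15,869 Mb = 1,984 MB.
Capacity: 250 GB = 2,000,000 Mb; 126.03 items → 126 complete.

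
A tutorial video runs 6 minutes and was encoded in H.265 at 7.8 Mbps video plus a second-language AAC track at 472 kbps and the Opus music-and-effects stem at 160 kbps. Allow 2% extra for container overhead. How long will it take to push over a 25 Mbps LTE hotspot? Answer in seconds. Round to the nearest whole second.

6 min = 360 s
Audio total: 472 + 160 = 632 kbps = 0.632 Mbps.
Total bitrate: 8.432 Mbps.
File: 8.432 Mbps × 360 s = 3035.5 Mb.
With 2% container overhead: ×1.02. → 3096.2 Mb.
At 25 Mbps: 3096.2 / 25 = 123.8 s ≈ 124 seconds.

124 seconds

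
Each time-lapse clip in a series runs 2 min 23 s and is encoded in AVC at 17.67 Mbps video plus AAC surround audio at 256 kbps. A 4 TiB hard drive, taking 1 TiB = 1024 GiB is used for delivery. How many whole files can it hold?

13725

2 min 23 s = 143 s
Audio: 256 kbps = 0.256 Mbps.
Total bitrate: 17.926 Mbps.
Per item: 17.926 Mbps × 143 s = 2,563 Mb = 320.4 MB.
Capacity: 4 TiB = 35,184,372 Mb; 13725.57 items → 13725 complete.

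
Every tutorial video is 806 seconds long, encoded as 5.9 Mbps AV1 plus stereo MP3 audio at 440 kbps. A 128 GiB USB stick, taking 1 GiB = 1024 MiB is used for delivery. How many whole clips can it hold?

Audio: 440 kbps = 0.440 Mbps.
Total bitrate: 6.340 Mbps.
Per item: 6.340 Mbps × 806 s = 5,110 Mb = 638.8 MB.
Capacity: 128 GiB = 1,099,512 Mb; 215.17 items → 215 complete.

215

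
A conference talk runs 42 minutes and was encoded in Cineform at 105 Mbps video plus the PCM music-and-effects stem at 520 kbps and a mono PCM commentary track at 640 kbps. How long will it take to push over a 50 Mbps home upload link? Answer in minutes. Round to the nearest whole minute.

89 minutes

42 min = 2520 s
Audio total: 520 + 640 = 1160 kbps = 1.160 Mbps.
Total bitrate: 106.160 Mbps.
File: 106.160 Mbps × 2520 s = 267523.2 Mb.
At 50 Mbps: 267523.2 / 50 = 5350.5 s ≈ 89.2 minutes.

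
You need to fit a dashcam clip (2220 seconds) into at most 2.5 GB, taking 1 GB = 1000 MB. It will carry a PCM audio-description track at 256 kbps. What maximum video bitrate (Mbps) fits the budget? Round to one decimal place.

8.8 Mbps

Budget: 2.5 GB = 20000.0 Mb.
Total bitrate budget: 20000.0 Mb / 2220 s = 9.009 Mbps.
Audio: 256 kbps = 0.256 Mbps.
Video: 9.009 − 0.256 = 8.753 Mbps.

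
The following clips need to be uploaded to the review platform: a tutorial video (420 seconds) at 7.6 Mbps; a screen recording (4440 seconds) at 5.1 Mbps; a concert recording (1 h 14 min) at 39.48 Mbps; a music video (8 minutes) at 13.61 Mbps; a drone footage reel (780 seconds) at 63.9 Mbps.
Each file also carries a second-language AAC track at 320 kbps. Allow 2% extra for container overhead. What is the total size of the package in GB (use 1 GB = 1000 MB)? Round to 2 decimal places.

33.26 GB

Audio: 320 kbps = 0.320 Mbps.
tutorial video: 7.920 Mbps × 420 s × 1.02 = 3392.9 Mb
screen recording: 5.420 Mbps × 4440 s × 1.02 = 24546.1 Mb
concert recording: 39.800 Mbps × 4440 s × 1.02 = 180246.2 Mb
music video: 13.930 Mbps × 480 s × 1.02 = 6820.1 Mb
drone footage reel: 64.220 Mbps × 780 s × 1.02 = 51093.4 Mb
Total: 266098.8 Mb = 33262.4 MB.
= 33.26 GB.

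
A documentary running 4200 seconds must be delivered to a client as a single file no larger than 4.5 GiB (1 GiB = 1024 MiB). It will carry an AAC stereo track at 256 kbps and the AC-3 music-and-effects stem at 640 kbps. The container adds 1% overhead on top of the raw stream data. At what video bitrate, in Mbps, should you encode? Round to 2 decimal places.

8.22 Mbps

Budget: 4.5 GiB = 38654.7 Mb.
Stream payload after overhead: 38654.7 / 1.01 = 38272.0 Mb.
Total bitrate budget: 38272.0 Mb / 4200 s = 9.112 Mbps.
Audio total: 256 + 640 = 896 kbps = 0.896 Mbps.
Video: 9.112 − 0.896 = 8.216 Mbps.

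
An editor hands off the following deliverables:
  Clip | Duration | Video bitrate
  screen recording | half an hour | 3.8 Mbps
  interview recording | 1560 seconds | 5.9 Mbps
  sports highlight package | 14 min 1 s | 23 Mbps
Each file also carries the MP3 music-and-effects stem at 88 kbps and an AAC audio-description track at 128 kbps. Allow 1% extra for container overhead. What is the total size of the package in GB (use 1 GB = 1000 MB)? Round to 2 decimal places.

Audio total: 88 + 128 = 216 kbps = 0.216 Mbps.
screen recording: 4.016 Mbps × 1800 s × 1.01 = 7301.1 Mb
interview recording: 6.116 Mbps × 1560 s × 1.01 = 9636.4 Mb
sports highlight package: 23.216 Mbps × 841 s × 1.01 = 19719.9 Mb
Total: 36657.4 Mb = 4582.2 MB.
= 4.582 GB.

4.58 GB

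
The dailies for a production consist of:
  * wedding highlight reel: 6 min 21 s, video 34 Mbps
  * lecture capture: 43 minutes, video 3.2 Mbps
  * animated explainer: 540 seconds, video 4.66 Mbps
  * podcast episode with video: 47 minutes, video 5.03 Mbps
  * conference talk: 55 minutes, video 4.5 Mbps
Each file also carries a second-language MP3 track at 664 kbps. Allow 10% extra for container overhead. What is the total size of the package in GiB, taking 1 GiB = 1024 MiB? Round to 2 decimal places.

7.57 GiB

Audio: 664 kbps = 0.664 Mbps.
wedding highlight reel: 34.664 Mbps × 381 s × 1.10 = 14527.7 Mb
lecture capture: 3.864 Mbps × 2580 s × 1.10 = 10966.0 Mb
animated explainer: 5.324 Mbps × 540 s × 1.10 = 3162.5 Mb
podcast episode with video: 5.694 Mbps × 2820 s × 1.10 = 17662.8 Mb
conference talk: 5.164 Mbps × 3300 s × 1.10 = 18745.3 Mb
Total: 65064.3 Mb = 8133.0 MB.
= 7.574 GiB.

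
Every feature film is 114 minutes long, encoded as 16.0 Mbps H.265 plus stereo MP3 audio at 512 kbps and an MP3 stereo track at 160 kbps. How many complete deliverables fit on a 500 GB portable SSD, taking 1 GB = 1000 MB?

114 min = 6840 s
Audio total: 512 + 160 = 672 kbps = 0.672 Mbps.
Total bitrate: 16.672 Mbps.
Per item: 16.672 Mbps × 6840 s = 114,036 Mb = 14,255 MB.
Capacity: 500 GB = 4,000,000 Mb; 35.08 items → 35 complete.

35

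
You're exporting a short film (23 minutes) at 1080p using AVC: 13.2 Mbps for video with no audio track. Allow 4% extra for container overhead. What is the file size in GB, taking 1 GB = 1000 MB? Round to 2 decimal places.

23 min = 1380 s
Total bitrate: 13.2 Mbps.
Stream data: 13.200 Mbps × 1380 s = 18216.0 Mb.
With 4% container overhead: ×1.04.
18,945 Mb ÷ 8 = 2,368 MB → 2.368 GB.

2.37 GB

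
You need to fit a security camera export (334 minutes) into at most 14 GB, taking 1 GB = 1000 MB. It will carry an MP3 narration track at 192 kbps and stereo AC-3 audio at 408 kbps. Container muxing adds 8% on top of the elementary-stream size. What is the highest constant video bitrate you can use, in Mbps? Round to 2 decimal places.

Budget: 14 GB = 112000.0 Mb.
Stream payload after overhead: 112000.0 / 1.08 = 103703.7 Mb.
334 min = 20040 s
Total bitrate budget: 103703.7 Mb / 20040 s = 5.175 Mbps.
Audio total: 192 + 408 = 600 kbps = 0.600 Mbps.
Video: 5.175 − 0.600 = 4.575 Mbps.

4.57 Mbps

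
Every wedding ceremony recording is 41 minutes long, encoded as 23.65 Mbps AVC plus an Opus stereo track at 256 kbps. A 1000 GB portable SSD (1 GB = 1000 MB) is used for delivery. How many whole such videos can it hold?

136

41 min = 2460 s
Audio: 256 kbps = 0.256 Mbps.
Total bitrate: 23.906 Mbps.
Per item: 23.906 Mbps × 2460 s = 58,809 Mb = 7,351 MB.
Capacity: 1000 GB = 8,000,000 Mb; 136.03 items → 136 complete.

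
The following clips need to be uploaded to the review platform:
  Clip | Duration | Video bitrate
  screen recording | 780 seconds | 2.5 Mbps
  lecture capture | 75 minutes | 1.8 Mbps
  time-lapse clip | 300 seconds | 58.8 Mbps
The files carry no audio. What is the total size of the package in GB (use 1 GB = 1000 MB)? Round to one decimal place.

3.5 GB

screen recording: 2.500 Mbps × 780 s = 1950.0 Mb
lecture capture: 1.800 Mbps × 4500 s = 8100.0 Mb
time-lapse clip: 58.800 Mbps × 300 s = 17640.0 Mb
Total: 27690.0 Mb = 3461.2 MB.
= 3.461 GB.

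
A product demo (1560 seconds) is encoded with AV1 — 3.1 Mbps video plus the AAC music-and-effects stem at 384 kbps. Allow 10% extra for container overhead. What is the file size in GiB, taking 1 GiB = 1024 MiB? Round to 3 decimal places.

0.696 GiB

Audio: 384 kbps = 0.384 Mbps.
Total bitrate: 3.1 + 0.384 = 3.484 Mbps.
Stream data: 3.484 Mbps × 1560 s = 5435.0 Mb.
With 10% container overhead: ×1.10.
5,979 Mb = 747,318,000 bytes ÷ 1,073,741,824 = 0.696 GiB.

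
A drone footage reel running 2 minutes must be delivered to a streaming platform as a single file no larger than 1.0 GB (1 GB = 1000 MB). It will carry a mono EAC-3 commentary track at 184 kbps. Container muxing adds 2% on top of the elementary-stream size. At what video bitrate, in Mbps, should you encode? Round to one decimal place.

65.2 Mbps

Budget: 1.0 GB = 8000.0 Mb.
Stream payload after overhead: 8000.0 / 1.02 = 7843.1 Mb.
2 min = 120 s
Total bitrate budget: 7843.1 Mb / 120 s = 65.359 Mbps.
Audio: 184 kbps = 0.184 Mbps.
Video: 65.359 − 0.184 = 65.175 Mbps.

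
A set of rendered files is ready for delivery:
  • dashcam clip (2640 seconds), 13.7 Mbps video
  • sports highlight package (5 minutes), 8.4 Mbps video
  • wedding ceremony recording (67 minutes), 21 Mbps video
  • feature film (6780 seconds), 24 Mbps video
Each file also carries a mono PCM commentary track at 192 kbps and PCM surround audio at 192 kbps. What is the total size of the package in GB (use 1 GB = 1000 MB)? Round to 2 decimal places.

Audio total: 192 + 192 = 384 kbps = 0.384 Mbps.
dashcam clip: 14.084 Mbps × 2640 s = 37181.8 Mb
sports highlight package: 8.784 Mbps × 300 s = 2635.2 Mb
wedding ceremony recording: 21.384 Mbps × 4020 s = 85963.7 Mb
feature film: 24.384 Mbps × 6780 s = 165323.5 Mb
Total: 291104.2 Mb = 36388.0 MB.
= 36.39 GB.

36.39 GB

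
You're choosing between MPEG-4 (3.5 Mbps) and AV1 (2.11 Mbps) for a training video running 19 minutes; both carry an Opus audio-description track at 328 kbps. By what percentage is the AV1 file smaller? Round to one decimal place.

19 min = 1140 s
Audio: 328 kbps = 0.328 Mbps.
MPEG-4: 3.828 Mbps × 1140 s = 4363.9 Mb = 0.545 GB.
AV1: 2.438 Mbps × 1140 s = 2779.3 Mb = 0.347 GB.
Reduction: (1 − 0.347/0.545) × 100 = 36.31%.

36.3%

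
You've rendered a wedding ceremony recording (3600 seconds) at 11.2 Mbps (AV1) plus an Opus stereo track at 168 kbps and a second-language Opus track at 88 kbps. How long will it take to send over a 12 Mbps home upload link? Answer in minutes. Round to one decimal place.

57.3 minutes

Audio total: 168 + 88 = 256 kbps = 0.256 Mbps.
Total bitrate: 11.456 Mbps.
File: 11.456 Mbps × 3600 s = 41241.6 Mb.
At 12 Mbps: 41241.6 / 12 = 3436.8 s ≈ 57.3 minutes.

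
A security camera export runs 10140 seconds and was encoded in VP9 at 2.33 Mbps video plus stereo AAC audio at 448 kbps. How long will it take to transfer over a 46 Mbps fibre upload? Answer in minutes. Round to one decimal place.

Audio: 448 kbps = 0.448 Mbps.
Total bitrate: 2.778 Mbps.
File: 2.778 Mbps × 10140 s = 28168.9 Mb.
At 46 Mbps: 28168.9 / 46 = 612.4 s ≈ 10.2 minutes.

10.2 minutes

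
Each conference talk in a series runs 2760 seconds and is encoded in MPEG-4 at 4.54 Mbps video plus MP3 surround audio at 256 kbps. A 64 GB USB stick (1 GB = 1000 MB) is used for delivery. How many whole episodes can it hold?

38

Audio: 256 kbps = 0.256 Mbps.
Total bitrate: 4.796 Mbps.
Per item: 4.796 Mbps × 2760 s = 13,237 Mb = 1,655 MB.
Capacity: 64 GB = 512,000 Mb; 38.68 items → 38 complete.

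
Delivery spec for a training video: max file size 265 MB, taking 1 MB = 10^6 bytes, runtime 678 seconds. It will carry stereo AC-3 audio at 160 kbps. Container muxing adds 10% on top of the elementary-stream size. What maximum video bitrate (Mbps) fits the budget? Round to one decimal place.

2.7 Mbps

Budget: 265 MB = 2120.0 Mb.
Stream payload after overhead: 2120.0 / 1.10 = 1927.3 Mb.
Total bitrate budget: 1927.3 Mb / 678 s = 2.843 Mbps.
Audio: 160 kbps = 0.160 Mbps.
Video: 2.843 − 0.160 = 2.683 Mbps.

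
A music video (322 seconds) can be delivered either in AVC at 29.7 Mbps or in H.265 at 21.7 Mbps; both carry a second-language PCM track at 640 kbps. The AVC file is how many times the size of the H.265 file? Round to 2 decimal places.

1.36

Audio: 640 kbps = 0.640 Mbps.
AVC: 30.340 Mbps × 322 s = 9769.5 Mb = 1.221 GB.
H.265: 22.340 Mbps × 322 s = 7193.5 Mb = 0.899 GB.
Ratio: 1.221 / 0.899 = 1.358.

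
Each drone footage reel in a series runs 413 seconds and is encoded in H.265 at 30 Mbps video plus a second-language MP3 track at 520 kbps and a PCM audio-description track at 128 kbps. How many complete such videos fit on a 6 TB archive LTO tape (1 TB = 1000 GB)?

Audio total: 520 + 128 = 648 kbps = 0.648 Mbps.
Total bitrate: 30.648 Mbps.
Per item: 30.648 Mbps × 413 s = 12,658 Mb = 1,582 MB.
Capacity: 6 TB = 48,000,000 Mb; 3792.18 items → 3792 complete.

3792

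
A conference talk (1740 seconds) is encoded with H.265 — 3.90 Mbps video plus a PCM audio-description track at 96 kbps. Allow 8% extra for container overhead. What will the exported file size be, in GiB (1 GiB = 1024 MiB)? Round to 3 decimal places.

Audio: 96 kbps = 0.096 Mbps.
Total bitrate: 3.90 + 0.096 = 3.996 Mbps.
Stream data: 3.996 Mbps × 1740 s = 6953.0 Mb.
With 8% container overhead: ×1.08.
7,509 Mb = 938,660,400 bytes ÷ 1,073,741,824 = 0.8742 GiB.

0.874 GiB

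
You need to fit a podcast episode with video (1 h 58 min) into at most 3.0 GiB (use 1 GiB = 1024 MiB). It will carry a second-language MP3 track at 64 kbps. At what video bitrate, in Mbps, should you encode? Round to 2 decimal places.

3.58 Mbps

Budget: 3.0 GiB = 25769.8 Mb.
1 h 58 min = 118 min = 7080 s
Total bitrate budget: 25769.8 Mb / 7080 s = 3.640 Mbps.
Audio: 64 kbps = 0.064 Mbps.
Video: 3.640 − 0.064 = 3.576 Mbps.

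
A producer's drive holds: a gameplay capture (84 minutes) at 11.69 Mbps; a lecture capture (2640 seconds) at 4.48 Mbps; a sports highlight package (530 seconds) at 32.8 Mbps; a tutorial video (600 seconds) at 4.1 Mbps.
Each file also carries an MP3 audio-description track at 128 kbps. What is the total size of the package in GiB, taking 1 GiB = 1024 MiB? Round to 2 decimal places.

10.68 GiB

Audio: 128 kbps = 0.128 Mbps.
gameplay capture: 11.818 Mbps × 5040 s = 59562.7 Mb
lecture capture: 4.608 Mbps × 2640 s = 12165.1 Mb
sports highlight package: 32.928 Mbps × 530 s = 17451.8 Mb
tutorial video: 4.228 Mbps × 600 s = 2536.8 Mb
Total: 91716.5 Mb = 11464.6 MB.
= 10.68 GiB.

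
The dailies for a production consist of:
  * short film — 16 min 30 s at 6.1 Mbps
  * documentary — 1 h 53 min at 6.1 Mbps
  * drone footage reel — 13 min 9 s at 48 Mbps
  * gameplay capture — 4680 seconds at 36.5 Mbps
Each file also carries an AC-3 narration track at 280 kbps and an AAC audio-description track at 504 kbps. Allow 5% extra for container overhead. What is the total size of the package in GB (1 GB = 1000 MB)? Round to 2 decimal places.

Audio total: 280 + 504 = 784 kbps = 0.784 Mbps.
short film: 6.884 Mbps × 990 s × 1.05 = 7155.9 Mb
documentary: 6.884 Mbps × 6780 s × 1.05 = 49007.2 Mb
drone footage reel: 48.784 Mbps × 789 s × 1.05 = 40415.1 Mb
gameplay capture: 37.284 Mbps × 4680 s × 1.05 = 183213.6 Mb
Total: 279791.8 Mb = 34974.0 MB.
= 34.97 GB.

34.97 GB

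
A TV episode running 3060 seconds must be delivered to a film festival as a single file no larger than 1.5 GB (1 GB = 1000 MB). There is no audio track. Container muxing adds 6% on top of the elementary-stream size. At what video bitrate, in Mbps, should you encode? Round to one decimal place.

3.7 Mbps

Budget: 1.5 GB = 12000.0 Mb.
Stream payload after overhead: 12000.0 / 1.06 = 11320.8 Mb.
Total bitrate budget: 11320.8 Mb / 3060 s = 3.700 Mbps.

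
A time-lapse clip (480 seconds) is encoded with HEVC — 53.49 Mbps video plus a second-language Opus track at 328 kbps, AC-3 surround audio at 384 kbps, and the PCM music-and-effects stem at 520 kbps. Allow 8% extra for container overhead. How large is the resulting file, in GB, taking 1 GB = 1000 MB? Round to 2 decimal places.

Audio total: 328 + 384 + 520 = 1232 kbps = 1.232 Mbps.
Total bitrate: 53.49 + 1.232 = 54.722 Mbps.
Stream data: 54.722 Mbps × 480 s = 26266.6 Mb.
With 8% container overhead: ×1.08.
28,368 Mb ÷ 8 = 3,546 MB → 3.546 GB.

3.55 GB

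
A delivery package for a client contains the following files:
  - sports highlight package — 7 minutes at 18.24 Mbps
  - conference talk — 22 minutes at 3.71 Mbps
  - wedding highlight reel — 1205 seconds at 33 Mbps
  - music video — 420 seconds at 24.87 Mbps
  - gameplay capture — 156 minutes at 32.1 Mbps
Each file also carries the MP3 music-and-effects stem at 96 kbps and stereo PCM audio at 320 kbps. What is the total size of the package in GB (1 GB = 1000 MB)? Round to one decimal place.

Audio total: 96 + 320 = 416 kbps = 0.416 Mbps.
sports highlight package: 18.656 Mbps × 420 s = 7835.5 Mb
conference talk: 4.126 Mbps × 1320 s = 5446.3 Mb
wedding highlight reel: 33.416 Mbps × 1205 s = 40266.3 Mb
music video: 25.286 Mbps × 420 s = 10620.1 Mb
gameplay capture: 32.516 Mbps × 9360 s = 304349.8 Mb
Total: 368518.0 Mb = 46064.8 MB.
= 46.06 GB.

46.1 GB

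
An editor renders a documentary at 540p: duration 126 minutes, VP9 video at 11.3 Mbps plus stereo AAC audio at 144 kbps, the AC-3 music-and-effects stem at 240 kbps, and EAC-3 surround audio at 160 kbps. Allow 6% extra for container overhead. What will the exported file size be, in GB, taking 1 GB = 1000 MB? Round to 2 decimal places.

126 min = 7560 s
Audio total: 144 + 240 + 160 = 544 kbps = 0.544 Mbps.
Total bitrate: 11.3 + 0.544 = 11.844 Mbps.
Stream data: 11.844 Mbps × 7560 s = 89540.6 Mb.
With 6% container overhead: ×1.06.
94,913 Mb ÷ 8 = 11,864 MB → 11.86 GB.

11.86 GB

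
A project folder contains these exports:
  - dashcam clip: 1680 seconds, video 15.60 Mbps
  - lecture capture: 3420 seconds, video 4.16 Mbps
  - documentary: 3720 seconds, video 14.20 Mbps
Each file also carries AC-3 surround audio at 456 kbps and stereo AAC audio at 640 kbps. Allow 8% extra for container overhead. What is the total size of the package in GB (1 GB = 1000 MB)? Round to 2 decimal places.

13.89 GB

Audio total: 456 + 640 = 1096 kbps = 1.096 Mbps.
dashcam clip: 16.696 Mbps × 1680 s × 1.08 = 30293.2 Mb
lecture capture: 5.256 Mbps × 3420 s × 1.08 = 19413.6 Mb
documentary: 15.296 Mbps × 3720 s × 1.08 = 61453.2 Mb
Total: 111160.0 Mb = 13895.0 MB.
= 13.89 GB.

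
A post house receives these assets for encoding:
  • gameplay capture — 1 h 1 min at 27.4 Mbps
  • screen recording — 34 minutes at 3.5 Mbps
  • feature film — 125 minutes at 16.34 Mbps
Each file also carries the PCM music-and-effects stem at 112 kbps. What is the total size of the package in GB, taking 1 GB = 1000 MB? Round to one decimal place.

Audio: 112 kbps = 0.112 Mbps.
gameplay capture: 27.512 Mbps × 3660 s = 100693.9 Mb
screen recording: 3.612 Mbps × 2040 s = 7368.5 Mb
feature film: 16.452 Mbps × 7500 s = 123390.0 Mb
Total: 231452.4 Mb = 28931.5 MB.
= 28.93 GB.

28.9 GB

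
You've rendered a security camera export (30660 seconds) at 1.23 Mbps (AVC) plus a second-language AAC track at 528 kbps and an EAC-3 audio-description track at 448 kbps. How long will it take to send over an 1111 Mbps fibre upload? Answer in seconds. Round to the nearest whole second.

Audio total: 528 + 448 = 976 kbps = 0.976 Mbps.
Total bitrate: 2.206 Mbps.
File: 2.206 Mbps × 30660 s = 67636.0 Mb.
At 1111 Mbps: 67636.0 / 1111 = 60.9 s ≈ 60.9 seconds.

61 seconds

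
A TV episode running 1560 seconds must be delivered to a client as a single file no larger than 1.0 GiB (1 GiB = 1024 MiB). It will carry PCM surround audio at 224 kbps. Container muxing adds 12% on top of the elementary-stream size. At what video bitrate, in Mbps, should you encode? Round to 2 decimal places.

Budget: 1.0 GiB = 8589.9 Mb.
Stream payload after overhead: 8589.9 / 1.12 = 7669.6 Mb.
Total bitrate budget: 7669.6 Mb / 1560 s = 4.916 Mbps.
Audio: 224 kbps = 0.224 Mbps.
Video: 4.916 − 0.224 = 4.692 Mbps.

4.69 Mbps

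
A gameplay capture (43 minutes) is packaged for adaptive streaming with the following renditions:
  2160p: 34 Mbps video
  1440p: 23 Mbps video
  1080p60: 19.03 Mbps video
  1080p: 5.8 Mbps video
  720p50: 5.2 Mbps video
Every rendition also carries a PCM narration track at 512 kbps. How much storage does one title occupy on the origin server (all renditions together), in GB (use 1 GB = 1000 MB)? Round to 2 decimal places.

28.89 GB

43 min = 2580 s
Audio: 512 kbps = 0.512 Mbps.
Sum of rendition bitrates: (34+0.512) + (23+0.512) + (19.03+0.512) + (5.8+0.512) + (5.2+0.512) = 89.590 Mbps.
× 2580 s = 231,142 Mb = 28,893 MB = 28.89 GB.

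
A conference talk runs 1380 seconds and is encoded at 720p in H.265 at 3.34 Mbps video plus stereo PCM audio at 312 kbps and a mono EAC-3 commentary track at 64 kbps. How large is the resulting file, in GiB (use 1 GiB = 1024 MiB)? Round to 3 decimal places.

0.597 GiB

Audio total: 312 + 64 = 376 kbps = 0.376 Mbps.
Total bitrate: 3.34 + 0.376 = 3.716 Mbps.
Stream data: 3.716 Mbps × 1380 s = 5128.1 Mb.
5,128 Mb = 641,010,000 bytes ÷ 1,073,741,824 = 0.597 GiB.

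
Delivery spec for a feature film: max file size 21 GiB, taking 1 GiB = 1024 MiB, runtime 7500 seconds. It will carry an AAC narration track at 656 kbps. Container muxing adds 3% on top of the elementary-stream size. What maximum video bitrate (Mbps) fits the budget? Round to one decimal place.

22.7 Mbps

Budget: 21 GiB = 180388.6 Mb.
Stream payload after overhead: 180388.6 / 1.03 = 175134.6 Mb.
Total bitrate budget: 175134.6 Mb / 7500 s = 23.351 Mbps.
Audio: 656 kbps = 0.656 Mbps.
Video: 23.351 − 0.656 = 22.695 Mbps.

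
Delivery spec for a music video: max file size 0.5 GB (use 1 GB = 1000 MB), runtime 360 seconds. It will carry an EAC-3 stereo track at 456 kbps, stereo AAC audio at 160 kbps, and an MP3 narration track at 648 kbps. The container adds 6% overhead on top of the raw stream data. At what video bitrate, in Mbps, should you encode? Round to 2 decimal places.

9.22 Mbps

Budget: 0.5 GB = 4000.0 Mb.
Stream payload after overhead: 4000.0 / 1.06 = 3773.6 Mb.
Total bitrate budget: 3773.6 Mb / 360 s = 10.482 Mbps.
Audio total: 456 + 160 + 648 = 1264 kbps = 1.264 Mbps.
Video: 10.482 − 1.264 = 9.218 Mbps.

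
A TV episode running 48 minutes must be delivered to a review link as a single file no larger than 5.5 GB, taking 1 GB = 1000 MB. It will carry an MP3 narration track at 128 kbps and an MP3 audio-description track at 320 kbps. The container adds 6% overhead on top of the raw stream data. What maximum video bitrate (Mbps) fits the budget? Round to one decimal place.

14.0 Mbps

Budget: 5.5 GB = 44000.0 Mb.
Stream payload after overhead: 44000.0 / 1.06 = 41509.4 Mb.
48 min = 2880 s
Total bitrate budget: 41509.4 Mb / 2880 s = 14.413 Mbps.
Audio total: 128 + 320 = 448 kbps = 0.448 Mbps.
Video: 14.413 − 0.448 = 13.965 Mbps.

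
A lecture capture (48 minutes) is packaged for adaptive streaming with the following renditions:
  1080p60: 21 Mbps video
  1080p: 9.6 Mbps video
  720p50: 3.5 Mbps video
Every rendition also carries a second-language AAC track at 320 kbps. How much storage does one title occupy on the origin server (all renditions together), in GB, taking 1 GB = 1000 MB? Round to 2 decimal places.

12.62 GB

48 min = 2880 s
Audio: 320 kbps = 0.320 Mbps.
Sum of rendition bitrates: (21+0.320) + (9.6+0.320) + (3.5+0.320) = 35.060 Mbps.
× 2880 s = 100,973 Mb = 12,622 MB = 12.62 GB.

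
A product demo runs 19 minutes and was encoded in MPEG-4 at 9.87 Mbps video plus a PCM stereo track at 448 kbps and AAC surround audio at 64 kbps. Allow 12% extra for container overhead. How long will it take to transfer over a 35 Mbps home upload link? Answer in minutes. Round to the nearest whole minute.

19 min = 1140 s
Audio total: 448 + 64 = 512 kbps = 0.512 Mbps.
Total bitrate: 10.382 Mbps.
File: 10.382 Mbps × 1140 s = 11835.5 Mb.
With 12% container overhead: ×1.12. → 13255.7 Mb.
At 35 Mbps: 13255.7 / 35 = 378.7 s ≈ 6.31 minutes.

6 minutes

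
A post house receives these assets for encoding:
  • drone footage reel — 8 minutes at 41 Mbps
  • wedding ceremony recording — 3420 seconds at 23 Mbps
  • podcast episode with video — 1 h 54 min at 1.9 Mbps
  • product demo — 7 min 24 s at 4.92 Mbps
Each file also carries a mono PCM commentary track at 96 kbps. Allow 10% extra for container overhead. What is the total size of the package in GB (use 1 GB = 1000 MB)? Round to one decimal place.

Audio: 96 kbps = 0.096 Mbps.
drone footage reel: 41.096 Mbps × 480 s × 1.10 = 21698.7 Mb
wedding ceremony recording: 23.096 Mbps × 3420 s × 1.10 = 86887.2 Mb
podcast episode with video: 1.996 Mbps × 6840 s × 1.10 = 15017.9 Mb
product demo: 5.016 Mbps × 444 s × 1.10 = 2449.8 Mb
Total: 126053.6 Mb = 15756.7 MB.
= 15.76 GB.

15.8 GB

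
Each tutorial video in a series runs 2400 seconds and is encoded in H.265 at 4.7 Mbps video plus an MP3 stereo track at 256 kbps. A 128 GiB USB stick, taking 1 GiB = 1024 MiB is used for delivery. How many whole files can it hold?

Audio: 256 kbps = 0.256 Mbps.
Total bitrate: 4.956 Mbps.
Per item: 4.956 Mbps × 2400 s = 11,894 Mb = 1,487 MB.
Capacity: 128 GiB = 1,099,512 Mb; 92.44 items → 92 complete.

92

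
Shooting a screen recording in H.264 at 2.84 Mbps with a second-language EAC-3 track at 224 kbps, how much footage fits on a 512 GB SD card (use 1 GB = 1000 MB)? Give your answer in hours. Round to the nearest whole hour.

Audio: 224 kbps = 0.224 Mbps.
Total bitrate: 2.84 + 0.224 = 3.064 Mbps.
Capacity: 512 GB = 4,096,000 Mb.
Recording time: 4,096,000 / 3.064 = 1,336,815 s ≈ 371 hours.

371 hours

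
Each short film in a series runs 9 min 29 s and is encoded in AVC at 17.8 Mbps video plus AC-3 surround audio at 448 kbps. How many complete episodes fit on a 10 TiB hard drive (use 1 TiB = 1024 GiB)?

8471

9 min 29 s = 569 s
Audio: 448 kbps = 0.448 Mbps.
Total bitrate: 18.248 Mbps.
Per item: 18.248 Mbps × 569 s = 10,383 Mb = 1,298 MB.
Capacity: 10 TiB = 87,960,930 Mb; 8471.54 items → 8471 complete.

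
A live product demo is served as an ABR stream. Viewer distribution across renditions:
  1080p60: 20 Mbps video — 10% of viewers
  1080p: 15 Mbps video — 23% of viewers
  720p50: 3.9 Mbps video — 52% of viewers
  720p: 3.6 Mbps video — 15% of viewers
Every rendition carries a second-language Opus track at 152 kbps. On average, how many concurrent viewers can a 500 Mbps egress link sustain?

Audio: 152 kbps = 0.152 Mbps.
Average per-viewer bitrate: 0.10×20.152 + 0.23×15.152 + 0.52×4.052 + 0.15×3.752 = 8.170 Mbps.
500 Mbps = 500.0 Mbps; 500.0 / 8.170 = 61.20 → 61.

61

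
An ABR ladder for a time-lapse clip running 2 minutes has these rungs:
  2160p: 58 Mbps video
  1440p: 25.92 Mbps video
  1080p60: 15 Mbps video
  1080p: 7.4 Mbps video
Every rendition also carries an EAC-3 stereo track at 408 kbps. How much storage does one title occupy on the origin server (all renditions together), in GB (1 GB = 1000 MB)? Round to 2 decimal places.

1.62 GB

2 min = 120 s
Audio: 408 kbps = 0.408 Mbps.
Sum of rendition bitrates: (58+0.408) + (25.92+0.408) + (15+0.408) + (7.4+0.408) = 107.952 Mbps.
× 120 s = 12,954 Mb = 1,619 MB = 1.619 GB.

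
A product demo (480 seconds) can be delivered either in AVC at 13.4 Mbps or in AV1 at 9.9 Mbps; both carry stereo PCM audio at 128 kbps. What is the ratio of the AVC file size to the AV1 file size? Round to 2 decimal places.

1.35

Audio: 128 kbps = 0.128 Mbps.
AVC: 13.528 Mbps × 480 s = 6493.4 Mb = 0.812 GB.
AV1: 10.028 Mbps × 480 s = 4813.4 Mb = 0.602 GB.
Ratio: 0.812 / 0.602 = 1.349.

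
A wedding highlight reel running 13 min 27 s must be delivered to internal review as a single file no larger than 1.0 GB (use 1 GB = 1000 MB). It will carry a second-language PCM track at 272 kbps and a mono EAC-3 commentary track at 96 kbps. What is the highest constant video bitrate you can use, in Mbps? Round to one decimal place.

Budget: 1.0 GB = 8000.0 Mb.
13 min 27 s = 807 s
Total bitrate budget: 8000.0 Mb / 807 s = 9.913 Mbps.
Audio total: 272 + 96 = 368 kbps = 0.368 Mbps.
Video: 9.913 − 0.368 = 9.545 Mbps.

9.5 Mbps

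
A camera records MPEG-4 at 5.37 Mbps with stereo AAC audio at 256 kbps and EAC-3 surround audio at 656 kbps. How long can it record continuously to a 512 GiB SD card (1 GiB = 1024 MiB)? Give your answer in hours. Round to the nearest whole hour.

194 hours

Audio total: 256 + 656 = 912 kbps = 0.912 Mbps.
Total bitrate: 5.37 + 0.912 = 6.282 Mbps.
Capacity: 512 GiB = 4,398,047 Mb.
Recording time: 4,398,047 / 6.282 = 700,103 s ≈ 194 hours.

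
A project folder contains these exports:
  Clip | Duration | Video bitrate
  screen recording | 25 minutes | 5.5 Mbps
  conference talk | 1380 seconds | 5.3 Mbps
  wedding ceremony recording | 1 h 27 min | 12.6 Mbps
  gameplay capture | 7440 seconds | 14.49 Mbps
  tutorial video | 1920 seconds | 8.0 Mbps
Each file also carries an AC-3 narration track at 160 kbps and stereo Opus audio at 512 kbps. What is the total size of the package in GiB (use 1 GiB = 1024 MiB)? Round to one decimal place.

Audio total: 160 + 512 = 672 kbps = 0.672 Mbps.
screen recording: 6.172 Mbps × 1500 s = 9258.0 Mb
conference talk: 5.972 Mbps × 1380 s = 8241.4 Mb
wedding ceremony recording: 13.272 Mbps × 5220 s = 69279.8 Mb
gameplay capture: 15.162 Mbps × 7440 s = 112805.3 Mb
tutorial video: 8.672 Mbps × 1920 s = 16650.2 Mb
Total: 216234.7 Mb = 27029.3 MB.
= 25.17 GiB.

25.2 GiB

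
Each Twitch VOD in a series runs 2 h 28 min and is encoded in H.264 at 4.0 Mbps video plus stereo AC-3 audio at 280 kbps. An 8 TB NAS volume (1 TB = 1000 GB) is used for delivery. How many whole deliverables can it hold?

2 h 28 min = 148 min = 8880 s
Audio: 280 kbps = 0.280 Mbps.
Total bitrate: 4.280 Mbps.
Per item: 4.280 Mbps × 8880 s = 38,006 Mb = 4,751 MB.
Capacity: 8 TB = 64,000,000 Mb; 1683.93 items → 1683 complete.

1683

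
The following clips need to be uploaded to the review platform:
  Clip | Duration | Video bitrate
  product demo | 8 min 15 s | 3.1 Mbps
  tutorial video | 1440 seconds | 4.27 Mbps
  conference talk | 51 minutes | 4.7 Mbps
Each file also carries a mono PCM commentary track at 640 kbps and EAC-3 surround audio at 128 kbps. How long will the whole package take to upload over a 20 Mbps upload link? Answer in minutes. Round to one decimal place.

21.6 minutes

Audio total: 640 + 128 = 768 kbps = 0.768 Mbps.
product demo: 3.868 Mbps × 495 s = 1914.7 Mb
tutorial video: 5.038 Mbps × 1440 s = 7254.7 Mb
conference talk: 5.468 Mbps × 3060 s = 16732.1 Mb
Total: 25901.5 Mb = 3237.7 MB.
At 20 Mbps: 25901.5 / 20 = 1295 s ≈ 21.6 minutes.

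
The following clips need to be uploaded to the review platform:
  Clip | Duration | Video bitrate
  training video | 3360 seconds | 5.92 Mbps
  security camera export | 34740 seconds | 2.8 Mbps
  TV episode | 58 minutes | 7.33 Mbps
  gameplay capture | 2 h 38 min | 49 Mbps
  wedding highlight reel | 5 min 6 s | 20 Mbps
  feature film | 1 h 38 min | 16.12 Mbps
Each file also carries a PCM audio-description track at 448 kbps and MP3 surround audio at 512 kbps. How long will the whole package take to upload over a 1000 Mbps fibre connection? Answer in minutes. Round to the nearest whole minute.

13 minutes

Audio total: 448 + 512 = 960 kbps = 0.960 Mbps.
training video: 6.880 Mbps × 3360 s = 23116.8 Mb
security camera export: 3.760 Mbps × 34740 s = 130622.4 Mb
TV episode: 8.290 Mbps × 3480 s = 28849.2 Mb
gameplay capture: 49.960 Mbps × 9480 s = 473620.8 Mb
wedding highlight reel: 20.960 Mbps × 306 s = 6413.8 Mb
feature film: 17.080 Mbps × 5880 s = 100430.4 Mb
Total: 763053.4 Mb = 95381.7 MB.
At 1000 Mbps: 763053.4 / 1000 = 763 s ≈ 12.7 minutes.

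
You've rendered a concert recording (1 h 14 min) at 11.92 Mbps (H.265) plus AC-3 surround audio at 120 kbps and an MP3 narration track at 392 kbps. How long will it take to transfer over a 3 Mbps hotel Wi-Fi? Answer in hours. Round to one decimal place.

1 h 14 min = 74 min = 4440 s
Audio total: 120 + 392 = 512 kbps = 0.512 Mbps.
Total bitrate: 12.432 Mbps.
File: 12.432 Mbps × 4440 s = 55198.1 Mb.
At 3 Mbps: 55198.1 / 3 = 18399.4 s ≈ 5.11 hours.

5.1 hours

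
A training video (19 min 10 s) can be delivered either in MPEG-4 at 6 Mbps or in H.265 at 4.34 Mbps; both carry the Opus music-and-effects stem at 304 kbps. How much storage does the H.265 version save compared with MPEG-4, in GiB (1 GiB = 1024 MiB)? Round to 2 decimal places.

19 min 10 s = 1150 s
Audio: 304 kbps = 0.304 Mbps.
MPEG-4: 6.304 Mbps × 1150 s = 7249.6 Mb = 0.844 GiB.
H.265: 4.644 Mbps × 1150 s = 5340.6 Mb = 0.622 GiB.
Saving: 0.844 − 0.622 = 0.222 GiB.

0.22 GiB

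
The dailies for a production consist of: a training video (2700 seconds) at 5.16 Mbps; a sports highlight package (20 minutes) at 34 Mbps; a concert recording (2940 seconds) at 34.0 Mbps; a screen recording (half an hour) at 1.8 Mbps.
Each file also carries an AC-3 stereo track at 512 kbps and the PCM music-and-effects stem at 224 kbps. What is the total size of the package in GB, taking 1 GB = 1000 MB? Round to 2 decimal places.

20.54 GB

Audio total: 512 + 224 = 736 kbps = 0.736 Mbps.
training video: 5.896 Mbps × 2700 s = 15919.2 Mb
sports highlight package: 34.736 Mbps × 1200 s = 41683.2 Mb
concert recording: 34.736 Mbps × 2940 s = 102123.8 Mb
screen recording: 2.536 Mbps × 1800 s = 4564.8 Mb
Total: 164291.0 Mb = 20536.4 MB.
= 20.54 GB.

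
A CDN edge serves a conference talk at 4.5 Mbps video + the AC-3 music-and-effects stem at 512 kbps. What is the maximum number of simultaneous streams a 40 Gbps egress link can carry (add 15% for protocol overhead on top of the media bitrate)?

Audio: 512 kbps = 0.512 Mbps.
Per-viewer media rate: 5.012 Mbps.
On the wire with 15% overhead: 5.764 Mbps.
40 Gbps = 40,000 Mbps; 40,000 / 5.764 = 6939.87 → 6939 viewers.

6939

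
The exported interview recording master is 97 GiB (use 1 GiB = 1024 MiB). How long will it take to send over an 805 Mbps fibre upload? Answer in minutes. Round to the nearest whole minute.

File: 97 GiB = 833223.7 Mb.
At 805 Mbps: 833223.7 / 805 = 1035.1 s ≈ 17.3 minutes.

17 minutes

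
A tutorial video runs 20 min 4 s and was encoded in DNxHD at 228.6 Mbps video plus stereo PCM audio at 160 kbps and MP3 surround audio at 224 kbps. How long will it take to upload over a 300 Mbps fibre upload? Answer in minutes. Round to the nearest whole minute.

20 min 4 s = 1204 s
Audio total: 160 + 224 = 384 kbps = 0.384 Mbps.
Total bitrate: 228.984 Mbps.
File: 228.984 Mbps × 1204 s = 275696.7 Mb.
At 300 Mbps: 275696.7 / 300 = 919.0 s ≈ 15.3 minutes.

15 minutes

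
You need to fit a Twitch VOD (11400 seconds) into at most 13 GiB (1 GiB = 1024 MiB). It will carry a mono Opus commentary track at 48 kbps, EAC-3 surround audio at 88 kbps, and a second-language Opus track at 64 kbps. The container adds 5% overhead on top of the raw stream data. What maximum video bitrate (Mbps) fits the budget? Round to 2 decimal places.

Budget: 13 GiB = 111669.1 Mb.
Stream payload after overhead: 111669.1 / 1.05 = 106351.6 Mb.
Total bitrate budget: 106351.6 Mb / 11400 s = 9.329 Mbps.
Audio total: 48 + 88 + 64 = 200 kbps = 0.200 Mbps.
Video: 9.329 − 0.200 = 9.129 Mbps.

9.13 Mbps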